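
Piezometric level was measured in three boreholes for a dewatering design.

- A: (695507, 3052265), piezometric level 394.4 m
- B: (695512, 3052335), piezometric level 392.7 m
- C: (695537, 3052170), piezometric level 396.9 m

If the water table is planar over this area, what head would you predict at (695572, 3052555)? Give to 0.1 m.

Three-point gradient (reference A): Δ to B = (5, 70, -1.7), Δ to C = (30, -95, +2.5).
∂h/∂x = +0.005243, ∂h/∂y = -0.02466 (det = -2575).
h(695572, 3052555) = 394.4 + (+0.005243)·(65) + (-0.02466)·(290) = 394.4 +0.341 -7.151 = 387.589 m.

387.6 m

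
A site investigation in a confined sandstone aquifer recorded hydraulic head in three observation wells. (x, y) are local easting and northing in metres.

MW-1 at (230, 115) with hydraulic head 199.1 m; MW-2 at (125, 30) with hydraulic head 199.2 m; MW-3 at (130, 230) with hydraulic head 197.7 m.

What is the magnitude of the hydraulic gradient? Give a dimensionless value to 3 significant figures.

Taking MW-1 as reference: MW-2−MW-1 = (-105, -85, +0.1); MW-3−MW-1 = (-100, 115, -1.4).
Determinant of the coordinate differences = (-105)·115 − (-100)·(-85) = -20575.
∂h/∂x = [(+0.1)·115 − (-1.4)·(-85)] / -20575 = +0.005225
∂h/∂y = [(-105)·(-1.4) − (-100)·(+0.1)] / -20575 = -0.007631
|∇h| = √(0.005225² + -0.007631²) = 0.009248

0.00925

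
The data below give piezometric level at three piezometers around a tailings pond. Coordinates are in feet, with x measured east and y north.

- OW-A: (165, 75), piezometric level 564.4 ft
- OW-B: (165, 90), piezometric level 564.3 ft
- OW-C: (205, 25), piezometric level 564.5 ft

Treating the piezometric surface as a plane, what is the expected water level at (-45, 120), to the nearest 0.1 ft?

Differences from OW-A: to OW-B (Δx, Δy, Δh) = (0, 15, -0.1); to OW-C = (40, -50, +0.1).
Solve a·Δx + b·Δy = Δh: det = 0·(-50) − 40·15 = -600.
∂h/∂x = [(-0.1)·(-50) − (+0.1)·15] / -600 = -0.005833
∂h/∂y = [0·(+0.1) − 40·(-0.1)] / -600 = -0.006667
h(-45, 120) = 564.4 + (-0.005833)·(-210) + (-0.006667)·(45) = 564.4 +1.225 -0.300 = 565.325 ft.

565.3 ft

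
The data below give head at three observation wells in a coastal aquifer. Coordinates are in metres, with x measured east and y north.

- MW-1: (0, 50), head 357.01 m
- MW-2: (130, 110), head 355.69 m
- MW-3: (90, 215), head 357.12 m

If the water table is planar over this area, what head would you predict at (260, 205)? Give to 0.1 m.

354.7 m

Taking MW-1 as reference: MW-2−MW-1 = (130, 60, -1.32); MW-3−MW-1 = (90, 165, +0.11).
Solve a·Δx + b·Δy = Δh: det = 130·165 − 90·60 = 16050.
∂h/∂x = [(-1.32)·165 − (+0.11)·60] / 16050 = -0.01398
∂h/∂y = [130·(+0.11) − 90·(-1.32)] / 16050 = +0.008293
h(260, 205) = 357.01 + (-0.01398)·(260) + (+0.008293)·(155) = 357.01 -3.635 +1.285 = 354.660 m.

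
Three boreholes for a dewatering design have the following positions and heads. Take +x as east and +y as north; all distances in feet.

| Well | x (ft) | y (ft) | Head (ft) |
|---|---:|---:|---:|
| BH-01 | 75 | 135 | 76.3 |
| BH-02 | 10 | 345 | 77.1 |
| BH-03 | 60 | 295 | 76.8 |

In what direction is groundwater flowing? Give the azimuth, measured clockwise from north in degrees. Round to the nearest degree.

132°

Differences from BH-01: to BH-02 (Δx, Δy, Δh) = (-65, 210, +0.8); to BH-03 = (-15, 160, +0.5).
Solve a·Δx + b·Δy = Δh: det = (-65)·160 − (-15)·210 = -7250.
∂h/∂x = [(+0.8)·160 − (+0.5)·210] / -7250 = -0.003172
∂h/∂y = [(-65)·(+0.5) − (-15)·(+0.8)] / -7250 = +0.002828
Flow direction (−∇h) has components (+0.003172 E, -0.002828 N).
Azimuth = atan2(E, N) = atan2(+0.003172, -0.002828) = 131.7° ≈ 132°.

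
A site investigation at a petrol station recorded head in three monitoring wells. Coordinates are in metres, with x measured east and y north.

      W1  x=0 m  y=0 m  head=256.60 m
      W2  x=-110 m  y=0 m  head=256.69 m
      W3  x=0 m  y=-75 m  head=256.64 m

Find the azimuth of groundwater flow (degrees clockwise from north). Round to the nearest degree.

∂h/∂x = (256.69 − 256.60) / (-110 − 0) = -0.0008182
∂h/∂y = (256.64 − 256.60) / (-75 − 0) = -0.0005333
Flow direction (−∇h) has components (+0.0008182 E, +0.0005333 N).
Azimuth = atan2(E, N) = atan2(+0.0008182, +0.0005333) = 56.9° ≈ 057°.

057°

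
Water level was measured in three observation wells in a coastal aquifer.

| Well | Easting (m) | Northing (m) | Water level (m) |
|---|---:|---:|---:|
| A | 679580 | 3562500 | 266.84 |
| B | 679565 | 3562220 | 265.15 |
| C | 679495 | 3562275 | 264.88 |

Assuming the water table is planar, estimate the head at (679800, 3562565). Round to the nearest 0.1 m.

With h = a·x + b·y + c and A as origin, the differences give:
  (-15)·a + (-280)·b = -1.69
  (-85)·a + (-225)·b = -1.96
Eliminate b (×(-225) and ×(-280), subtract): -20425·a = -168.550 → a = ∂h/∂x = +0.008252
Back-substitute: b = ∂h/∂y = +0.005594.
h(679800, 3562565) = 266.84 + (+0.008252)·(220) + (+0.005594)·(65) = 266.84 +1.815 +0.364 = 269.019 m.

269.0 m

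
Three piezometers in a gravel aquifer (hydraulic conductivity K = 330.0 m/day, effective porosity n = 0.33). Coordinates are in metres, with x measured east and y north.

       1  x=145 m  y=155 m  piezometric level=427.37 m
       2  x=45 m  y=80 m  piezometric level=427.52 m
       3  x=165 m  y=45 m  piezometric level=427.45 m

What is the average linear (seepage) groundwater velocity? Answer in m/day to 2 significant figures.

1.2 m/day

With h = a·x + b·y + c and 1 as origin, the differences give:
  (-100)·a + (-75)·b = +0.15
  20·a + (-110)·b = +0.08
Eliminate b (×(-110) and ×(-75), subtract): 12500·a = -10.500 → a = ∂h/∂x = -0.0008400
Back-substitute: b = ∂h/∂y = -0.0008800.
|∇h| = √(-0.0008400² + -0.0008800²) = 0.001217
Seepage velocity v = K·i/n = 330.0 × 0.001217 / 0.33 = 1.217 m/day.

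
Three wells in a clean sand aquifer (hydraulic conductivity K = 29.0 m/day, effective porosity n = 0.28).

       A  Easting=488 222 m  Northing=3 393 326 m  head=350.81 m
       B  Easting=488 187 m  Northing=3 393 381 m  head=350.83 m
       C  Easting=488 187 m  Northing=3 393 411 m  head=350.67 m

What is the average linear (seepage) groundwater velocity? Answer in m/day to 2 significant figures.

Differences from A: to B (Δx, Δy, Δh) = (-35, 55, +0.02); to C = (-35, 85, -0.14).
Determinant of the coordinate differences = (-35)·85 − (-35)·55 = -1050.
∂h/∂x = [(+0.02)·85 − (-0.14)·55] / -1050 = -0.008952
∂h/∂y = [(-35)·(-0.14) − (-35)·(+0.02)] / -1050 = -0.005333
|∇h| = √(-0.008952² + -0.005333²) = 0.01042
Seepage velocity v = K·i/n = 29.0 × 0.01042 / 0.28 = 1.079 m/day.

1.1 m/day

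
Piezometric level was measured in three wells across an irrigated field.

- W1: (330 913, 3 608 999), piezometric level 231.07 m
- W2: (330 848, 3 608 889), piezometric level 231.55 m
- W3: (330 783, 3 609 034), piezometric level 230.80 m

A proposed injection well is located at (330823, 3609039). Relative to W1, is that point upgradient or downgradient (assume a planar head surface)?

With h = a·x + b·y + c and W1 as origin, the differences give:
  (-65)·a + (-110)·b = +0.48
  (-130)·a + 35·b = -0.27
Eliminate b (×35 and ×(-110), subtract): -16575·a = -12.900 → a = ∂h/∂x = +0.0007783
Back-substitute: b = ∂h/∂y = -0.004824.
Head at (330823, 3609039) = 231.07 + (+0.0007783)·(-90) + (-0.004824)·(40) = 230.81 m.
That is lower than the 231.07 m at W1, so the point is downgradient.

downgradient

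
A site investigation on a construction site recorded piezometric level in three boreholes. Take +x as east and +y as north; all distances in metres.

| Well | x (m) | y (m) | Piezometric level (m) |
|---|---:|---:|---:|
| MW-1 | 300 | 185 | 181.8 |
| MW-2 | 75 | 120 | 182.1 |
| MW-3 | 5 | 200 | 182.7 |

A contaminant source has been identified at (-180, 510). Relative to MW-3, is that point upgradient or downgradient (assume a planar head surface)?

With h = a·x + b·y + c and MW-1 as origin, the differences give:
  (-225)·a + (-65)·b = +0.3
  (-295)·a + 15·b = +0.9
Eliminate b (×15 and ×(-65), subtract): -22550·a = 63.00 → a = ∂h/∂x = -0.002794
Back-substitute: b = ∂h/∂y = +0.005055.
Head at (-180, 510) = 181.8 + (-0.002794)·(-480) + (+0.005055)·(325) = 184.78 m.
That is higher than the 182.7 m at MW-3, so the point is upgradient.

upgradient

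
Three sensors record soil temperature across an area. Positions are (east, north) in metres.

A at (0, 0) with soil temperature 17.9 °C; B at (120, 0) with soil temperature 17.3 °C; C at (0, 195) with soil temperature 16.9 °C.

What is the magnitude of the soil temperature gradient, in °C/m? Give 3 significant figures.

0.00716 °C/m

∂T/∂x = (17.3 − 17.9) / (120 − 0) = -0.005000
∂T/∂y = (16.9 − 17.9) / (195 − 0) = -0.005128
|∇f| = √(-0.005000² + -0.005128²) = 0.007162 °C/m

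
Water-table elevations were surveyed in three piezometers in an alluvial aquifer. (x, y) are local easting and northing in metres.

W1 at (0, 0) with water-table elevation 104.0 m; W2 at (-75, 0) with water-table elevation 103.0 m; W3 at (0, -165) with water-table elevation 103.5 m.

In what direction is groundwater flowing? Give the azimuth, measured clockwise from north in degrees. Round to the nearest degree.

∂h/∂x = (103.0 − 104.0) / (-75 − 0) = +0.01333
∂h/∂y = (103.5 − 104.0) / (-165 − 0) = +0.003030
Flow direction (−∇h) has components (-0.01333 E, -0.003030 N).
Azimuth = atan2(E, N) = atan2(-0.01333, -0.003030) = 257.2° ≈ 257°.

257°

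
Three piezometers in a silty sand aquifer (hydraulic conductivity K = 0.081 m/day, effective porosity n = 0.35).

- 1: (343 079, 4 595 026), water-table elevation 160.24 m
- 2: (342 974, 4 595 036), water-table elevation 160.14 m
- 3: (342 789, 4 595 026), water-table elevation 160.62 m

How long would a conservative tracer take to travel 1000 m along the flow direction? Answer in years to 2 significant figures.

500 years

With h = a·x + b·y + c and 1 as origin, the differences give:
  (-105)·a + 10·b = -0.10
  (-290)·a + 0·b = +0.38
Eliminate b (×0 and ×10, subtract): 2900·a = -3.800 → a = ∂h/∂x = -0.001310
Back-substitute: b = ∂h/∂y = -0.02376.
|∇h| = √(-0.001310² + -0.02376²) = 0.0238
Seepage velocity v = K·i/n = 0.081 × 0.0238 / 0.35 = 0.005508 m/day.
t = 1000 / 0.005508 = 1.816e+05 days = 497 years.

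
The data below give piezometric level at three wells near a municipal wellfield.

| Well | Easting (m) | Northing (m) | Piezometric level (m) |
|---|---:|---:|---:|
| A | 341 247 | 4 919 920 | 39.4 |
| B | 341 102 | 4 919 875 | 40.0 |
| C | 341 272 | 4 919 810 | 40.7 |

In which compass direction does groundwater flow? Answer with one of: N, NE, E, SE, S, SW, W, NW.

N

Three-point gradient (reference A): Δ to B = (-145, -45, +0.6), Δ to C = (25, -110, +1.3).
∂h/∂x = -0.0004392, ∂h/∂y = -0.01192 (det = 17075).
Flow = −∇h = (+0.0004392 east, +0.01192 north), which points north.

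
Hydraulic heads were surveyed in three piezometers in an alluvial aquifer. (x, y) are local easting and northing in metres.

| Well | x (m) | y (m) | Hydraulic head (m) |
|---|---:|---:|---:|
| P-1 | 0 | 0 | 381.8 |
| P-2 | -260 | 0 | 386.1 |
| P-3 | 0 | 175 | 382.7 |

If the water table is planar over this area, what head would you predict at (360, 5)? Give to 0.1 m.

375.9 m

∂h/∂x = (386.1 − 381.8) / (-260 − 0) = -0.01654
∂h/∂y = (382.7 − 381.8) / (175 − 0) = +0.005143
h(360, 5) = 381.8 + (-0.01654)·(360) + (+0.005143)·(5) = 381.8 -5.954 +0.026 = 375.872 m.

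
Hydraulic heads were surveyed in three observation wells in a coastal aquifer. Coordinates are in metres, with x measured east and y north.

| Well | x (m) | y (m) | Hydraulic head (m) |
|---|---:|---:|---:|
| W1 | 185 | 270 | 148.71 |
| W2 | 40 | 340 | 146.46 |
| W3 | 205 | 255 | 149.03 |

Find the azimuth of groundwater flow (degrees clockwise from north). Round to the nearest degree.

Three-point gradient (reference W1): Δ to W2 = (-145, 70, -2.25), Δ to W3 = (20, -15, +0.32).
∂h/∂x = +0.01465, ∂h/∂y = -0.001806 (det = 775).
Flow direction (−∇h) has components (-0.01465 E, +0.001806 N).
Azimuth = atan2(E, N) = atan2(-0.01465, +0.001806) = 277.0° ≈ 277°.

277°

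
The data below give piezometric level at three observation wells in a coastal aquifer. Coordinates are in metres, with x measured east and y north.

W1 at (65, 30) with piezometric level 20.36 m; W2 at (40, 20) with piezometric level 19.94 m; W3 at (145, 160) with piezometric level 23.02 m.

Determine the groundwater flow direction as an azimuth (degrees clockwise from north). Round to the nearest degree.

220°

Taking W1 as reference: W2−W1 = (-25, -10, -0.42); W3−W1 = (80, 130, +2.66).
Determinant of the coordinate differences = (-25)·130 − 80·(-10) = -2450.
∂h/∂x = [(-0.42)·130 − (+2.66)·(-10)] / -2450 = +0.01143
∂h/∂y = [(-25)·(+2.66) − 80·(-0.42)] / -2450 = +0.01343
Flow direction (−∇h) has components (-0.01143 E, -0.01343 N).
Azimuth = atan2(E, N) = atan2(-0.01143, -0.01343) = 220.4° ≈ 220°.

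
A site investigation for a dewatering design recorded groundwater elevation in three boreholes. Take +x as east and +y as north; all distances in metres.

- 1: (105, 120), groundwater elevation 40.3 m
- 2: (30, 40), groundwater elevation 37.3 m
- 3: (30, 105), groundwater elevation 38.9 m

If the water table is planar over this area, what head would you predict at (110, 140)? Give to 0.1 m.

40.9 m

Three-point gradient (reference 1): Δ to 2 = (-75, -80, -3.0), Δ to 3 = (-75, -15, -1.4).
∂h/∂x = +0.01374, ∂h/∂y = +0.02462 (det = -4875).
h(110, 140) = 40.3 + (+0.01374)·(5) + (+0.02462)·(20) = 40.3 +0.069 +0.492 = 40.861 m.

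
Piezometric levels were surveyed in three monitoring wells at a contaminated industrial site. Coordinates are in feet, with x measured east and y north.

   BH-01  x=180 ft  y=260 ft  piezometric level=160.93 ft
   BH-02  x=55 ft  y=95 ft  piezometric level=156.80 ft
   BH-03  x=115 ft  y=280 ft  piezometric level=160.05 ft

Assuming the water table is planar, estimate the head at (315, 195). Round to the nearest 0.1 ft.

Three-point gradient (reference BH-01): Δ to BH-02 = (-125, -165, -4.13), Δ to BH-03 = (-65, 20, -0.88).
∂h/∂x = +0.01722, ∂h/∂y = +0.01198 (det = -13225).
h(315, 195) = 160.93 + (+0.01722)·(135) + (+0.01198)·(-65) = 160.93 +2.325 -0.779 = 162.477 ft.

162.5 ft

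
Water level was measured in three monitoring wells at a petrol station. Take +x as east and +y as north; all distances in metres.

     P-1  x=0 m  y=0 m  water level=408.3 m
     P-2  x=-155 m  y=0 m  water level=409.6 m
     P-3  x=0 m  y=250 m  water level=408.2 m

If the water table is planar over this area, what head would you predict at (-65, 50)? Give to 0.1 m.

∂h/∂x = (409.6 − 408.3) / (-155 − 0) = -0.008387
∂h/∂y = (408.2 − 408.3) / (250 − 0) = -0.0004000
h(-65, 50) = 408.3 + (-0.008387)·(-65) + (-0.0004000)·(50) = 408.3 +0.545 -0.020 = 408.825 m.

408.8 m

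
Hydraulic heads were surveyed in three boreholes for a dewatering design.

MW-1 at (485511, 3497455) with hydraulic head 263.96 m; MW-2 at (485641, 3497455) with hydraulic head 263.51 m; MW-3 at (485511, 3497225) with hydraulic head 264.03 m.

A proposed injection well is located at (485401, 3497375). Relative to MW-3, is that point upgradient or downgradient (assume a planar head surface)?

upgradient

∂h/∂x = (263.51 − 263.96) / (485641 − 485511) = -0.003462
∂h/∂y = (264.03 − 263.96) / (3497225 − 3497455) = -0.0003043
Head at (485401, 3497375) = 263.96 + (-0.003462)·(-110) + (-0.0003043)·(-80) = 264.37 m.
That is higher than the 264.03 m at MW-3, so the point is upgradient.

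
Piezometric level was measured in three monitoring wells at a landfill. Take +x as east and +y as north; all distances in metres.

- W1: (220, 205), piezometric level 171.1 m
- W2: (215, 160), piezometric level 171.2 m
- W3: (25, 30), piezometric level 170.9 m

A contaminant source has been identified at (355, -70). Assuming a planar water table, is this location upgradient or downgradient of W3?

upgradient

Differences from W1: to W2 (Δx, Δy, Δh) = (-5, -45, +0.1); to W3 = (-195, -175, -0.2).
Solve a·Δx + b·Δy = Δh: det = (-5)·(-175) − (-195)·(-45) = -7900.
∂h/∂x = [(+0.1)·(-175) − (-0.2)·(-45)] / -7900 = +0.003354
∂h/∂y = [(-5)·(-0.2) − (-195)·(+0.1)] / -7900 = -0.002595
Head at (355, -70) = 171.1 + (+0.003354)·(135) + (-0.002595)·(-275) = 172.27 m.
That is higher than the 170.9 m at W3, so the point is upgradient.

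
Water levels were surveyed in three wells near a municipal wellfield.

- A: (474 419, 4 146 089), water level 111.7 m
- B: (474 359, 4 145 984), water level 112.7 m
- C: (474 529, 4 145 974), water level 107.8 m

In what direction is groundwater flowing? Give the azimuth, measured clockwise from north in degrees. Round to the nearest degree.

Differences from A: to B (Δx, Δy, Δh) = (-60, -105, +1.0); to C = (110, -115, -3.9).
Solve a·Δx + b·Δy = Δh: det = (-60)·(-115) − 110·(-105) = 18450.
∂h/∂x = [(+1.0)·(-115) − (-3.9)·(-105)] / 18450 = -0.02843
∂h/∂y = [(-60)·(-3.9) − 110·(+1.0)] / 18450 = +0.006721
Flow direction (−∇h) has components (+0.02843 E, -0.006721 N).
Azimuth = atan2(E, N) = atan2(+0.02843, -0.006721) = 103.3° ≈ 103°.

103°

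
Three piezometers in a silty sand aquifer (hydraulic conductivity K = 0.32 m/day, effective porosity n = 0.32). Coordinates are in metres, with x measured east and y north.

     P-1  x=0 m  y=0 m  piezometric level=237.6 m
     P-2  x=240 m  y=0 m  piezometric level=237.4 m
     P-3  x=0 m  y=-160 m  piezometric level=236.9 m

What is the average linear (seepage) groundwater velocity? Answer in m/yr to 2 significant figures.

∂h/∂x = (237.4 − 237.6) / (240 − 0) = -0.0008333
∂h/∂y = (236.9 − 237.6) / (-160 − 0) = +0.004375
|∇h| = √(-0.0008333² + 0.004375²) = 0.004454
Seepage velocity v = K·i/n = 0.32 × 0.004454 / 0.32 = 0.004454 m/day = 1.627 m/yr.

1.6 m/yr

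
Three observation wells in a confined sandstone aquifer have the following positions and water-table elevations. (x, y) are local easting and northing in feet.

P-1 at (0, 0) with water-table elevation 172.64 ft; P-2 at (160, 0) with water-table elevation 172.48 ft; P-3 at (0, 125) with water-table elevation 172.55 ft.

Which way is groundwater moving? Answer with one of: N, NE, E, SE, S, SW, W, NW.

NE

∂h/∂x = (172.48 − 172.64) / (160 − 0) = -0.0010000
∂h/∂y = (172.55 − 172.64) / (125 − 0) = -0.0007200
Flow = −∇h = (+0.0010000 east, +0.0007200 north), which points northeast.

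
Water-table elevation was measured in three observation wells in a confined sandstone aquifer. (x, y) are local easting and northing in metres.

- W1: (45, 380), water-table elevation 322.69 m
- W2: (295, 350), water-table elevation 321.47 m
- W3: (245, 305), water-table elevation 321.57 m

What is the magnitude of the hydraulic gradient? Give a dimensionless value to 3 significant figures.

Taking W1 as reference: W2−W1 = (250, -30, -1.22); W3−W1 = (200, -75, -1.12).
Determinant of the coordinate differences = 250·(-75) − 200·(-30) = -12750.
∂h/∂x = [(-1.22)·(-75) − (-1.12)·(-30)] / -12750 = -0.004541
∂h/∂y = [250·(-1.12) − 200·(-1.22)] / -12750 = +0.002824
|∇h| = √(-0.004541² + 0.002824²) = 0.005347

0.00535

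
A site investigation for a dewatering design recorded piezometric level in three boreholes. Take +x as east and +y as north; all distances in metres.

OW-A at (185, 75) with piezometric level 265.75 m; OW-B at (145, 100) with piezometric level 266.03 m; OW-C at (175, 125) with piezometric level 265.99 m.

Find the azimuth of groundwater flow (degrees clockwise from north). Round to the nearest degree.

130°

Three-point gradient (reference OW-A): Δ to OW-B = (-40, 25, +0.28), Δ to OW-C = (-10, 50, +0.24).
∂h/∂x = -0.004571, ∂h/∂y = +0.003886 (det = -1750).
Flow direction (−∇h) has components (+0.004571 E, -0.003886 N).
Azimuth = atan2(E, N) = atan2(+0.004571, -0.003886) = 130.4° ≈ 130°.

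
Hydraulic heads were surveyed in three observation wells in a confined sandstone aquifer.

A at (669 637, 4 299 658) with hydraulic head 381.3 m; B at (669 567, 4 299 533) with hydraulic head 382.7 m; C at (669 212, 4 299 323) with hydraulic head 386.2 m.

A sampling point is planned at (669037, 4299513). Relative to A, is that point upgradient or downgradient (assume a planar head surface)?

upgradient

Taking A as reference: B−A = (-70, -125, +1.4); C−A = (-425, -335, +4.9).
Determinant of the coordinate differences = (-70)·(-335) − (-425)·(-125) = -29675.
∂h/∂x = [(+1.4)·(-335) − (+4.9)·(-125)] / -29675 = -0.004836
∂h/∂y = [(-70)·(+4.9) − (-425)·(+1.4)] / -29675 = -0.008492
Head at (669037, 4299513) = 381.3 + (-0.004836)·(-600) + (-0.008492)·(-145) = 385.43 m.
That is higher than the 381.3 m at A, so the point is upgradient.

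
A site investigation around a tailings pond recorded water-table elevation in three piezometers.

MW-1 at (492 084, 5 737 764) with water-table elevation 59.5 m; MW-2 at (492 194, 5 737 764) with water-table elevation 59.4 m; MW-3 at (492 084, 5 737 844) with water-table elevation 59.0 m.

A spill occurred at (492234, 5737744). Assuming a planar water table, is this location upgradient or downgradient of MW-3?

∂h/∂x = (59.4 − 59.5) / (492194 − 492084) = -0.0009091
∂h/∂y = (59.0 − 59.5) / (5737844 − 5737764) = -0.006250
Head at (492234, 5737744) = 59.5 + (-0.0009091)·(150) + (-0.006250)·(-20) = 59.49 m.
That is higher than the 59.0 m at MW-3, so the point is upgradient.

upgradient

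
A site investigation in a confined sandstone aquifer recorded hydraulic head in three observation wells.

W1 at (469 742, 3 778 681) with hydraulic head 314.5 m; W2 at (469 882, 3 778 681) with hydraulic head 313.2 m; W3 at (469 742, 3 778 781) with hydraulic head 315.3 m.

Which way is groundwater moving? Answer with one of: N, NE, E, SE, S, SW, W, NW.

SE

∂h/∂x = (313.2 − 314.5) / (469882 − 469742) = -0.009286
∂h/∂y = (315.3 − 314.5) / (3778781 − 3778681) = +0.008000
Flow = −∇h = (+0.009286 east, -0.008000 north), which points southeast.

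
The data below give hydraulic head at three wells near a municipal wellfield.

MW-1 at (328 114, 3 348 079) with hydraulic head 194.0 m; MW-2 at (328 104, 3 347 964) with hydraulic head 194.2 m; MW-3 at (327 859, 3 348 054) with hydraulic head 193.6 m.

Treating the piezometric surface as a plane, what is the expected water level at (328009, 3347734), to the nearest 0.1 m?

With h = a·x + b·y + c and MW-1 as origin, the differences give:
  (-10)·a + (-115)·b = +0.2
  (-255)·a + (-25)·b = -0.4
Eliminate b (×(-25) and ×(-115), subtract): -29075·a = -51.00 → a = ∂h/∂x = +0.001754
Back-substitute: b = ∂h/∂y = -0.001892.
h(328009, 3347734) = 194.0 + (+0.001754)·(-105) + (-0.001892)·(-345) = 194.0 -0.184 +0.653 = 194.468 m.

194.5 m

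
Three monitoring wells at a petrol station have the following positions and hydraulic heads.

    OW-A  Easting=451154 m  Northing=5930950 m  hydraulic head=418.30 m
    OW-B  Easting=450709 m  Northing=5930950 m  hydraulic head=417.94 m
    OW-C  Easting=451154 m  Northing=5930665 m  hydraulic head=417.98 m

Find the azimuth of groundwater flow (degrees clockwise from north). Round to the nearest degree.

∂h/∂x = (417.94 − 418.30) / (450709 − 451154) = +0.0008090
∂h/∂y = (417.98 − 418.30) / (5930665 − 5930950) = +0.001123
Flow direction (−∇h) has components (-0.0008090 E, -0.001123 N).
Azimuth = atan2(E, N) = atan2(-0.0008090, -0.001123) = 215.8° ≈ 216°.

216°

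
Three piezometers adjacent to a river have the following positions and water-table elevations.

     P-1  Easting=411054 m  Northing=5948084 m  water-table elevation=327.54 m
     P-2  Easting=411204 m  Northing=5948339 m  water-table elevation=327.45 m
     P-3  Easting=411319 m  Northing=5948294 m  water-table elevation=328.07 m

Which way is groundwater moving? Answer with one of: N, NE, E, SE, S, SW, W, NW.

Differences from P-1: to P-2 (Δx, Δy, Δh) = (150, 255, -0.09); to P-3 = (265, 210, +0.53).
Determinant of the coordinate differences = 150·210 − 265·255 = -36075.
∂h/∂x = [(-0.09)·210 − (+0.53)·255] / -36075 = +0.004270
∂h/∂y = [150·(+0.53) − 265·(-0.09)] / -36075 = -0.002865
Flow = −∇h = (-0.004270 east, +0.002865 north), which points northwest.

NW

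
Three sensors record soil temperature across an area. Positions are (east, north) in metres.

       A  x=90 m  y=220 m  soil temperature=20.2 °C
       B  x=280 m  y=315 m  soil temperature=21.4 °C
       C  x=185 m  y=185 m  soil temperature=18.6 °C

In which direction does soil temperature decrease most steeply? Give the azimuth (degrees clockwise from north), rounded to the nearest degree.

165°

Taking A as reference: B−A = (190, 95, +1.2); C−A = (95, -35, -1.6).
Determinant of the coordinate differences = 190·(-35) − 95·95 = -15675.
∂T/∂x = [(+1.2)·(-35) − (-1.6)·95] / -15675 = -0.007018
∂T/∂y = [190·(-1.6) − 95·(+1.2)] / -15675 = +0.02667
Steepest decrease is along −∇f: components (+0.007018 E, -0.02667 N).
Azimuth = atan2(+0.007018, -0.02667) = 165.3° ≈ 165°.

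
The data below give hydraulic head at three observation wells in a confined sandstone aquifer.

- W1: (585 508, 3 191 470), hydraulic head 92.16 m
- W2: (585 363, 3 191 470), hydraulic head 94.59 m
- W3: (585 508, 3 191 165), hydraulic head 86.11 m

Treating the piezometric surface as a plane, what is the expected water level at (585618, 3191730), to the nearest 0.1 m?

95.5 m

∂h/∂x = (94.59 − 92.16) / (585363 − 585508) = -0.01676
∂h/∂y = (86.11 − 92.16) / (3191165 − 3191470) = +0.01984
h(585618, 3191730) = 92.16 + (-0.01676)·(110) + (+0.01984)·(260) = 92.16 -1.843 +5.157 = 95.474 m.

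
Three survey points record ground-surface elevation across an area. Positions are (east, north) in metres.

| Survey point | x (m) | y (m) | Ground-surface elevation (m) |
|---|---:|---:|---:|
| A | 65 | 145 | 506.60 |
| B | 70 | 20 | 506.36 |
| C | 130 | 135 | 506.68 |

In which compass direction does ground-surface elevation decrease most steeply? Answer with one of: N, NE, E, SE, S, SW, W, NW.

SW

Taking A as reference: B−A = (5, -125, -0.24); C−A = (65, -10, +0.08).
Solve a·Δx + b·Δy = Δz: det = 5·(-10) − 65·(-125) = 8075.
∂z/∂x = [(-0.24)·(-10) − (+0.08)·(-125)] / 8075 = +0.001536
∂z/∂y = [5·(+0.08) − 65·(-0.24)] / 8075 = +0.001981
Steepest decrease is along −∇f = (-0.001536 E, -0.001981 N) → southwest.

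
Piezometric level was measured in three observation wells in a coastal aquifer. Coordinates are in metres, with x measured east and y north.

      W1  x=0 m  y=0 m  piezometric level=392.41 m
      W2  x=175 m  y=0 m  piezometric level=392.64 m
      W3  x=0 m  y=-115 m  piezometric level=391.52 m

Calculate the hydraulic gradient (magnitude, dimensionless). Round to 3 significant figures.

∂h/∂x = (392.64 − 392.41) / (175 − 0) = +0.001314
∂h/∂y = (391.52 − 392.41) / (-115 − 0) = +0.007739
|∇h| = √(0.001314² + 0.007739²) = 0.00785

0.00785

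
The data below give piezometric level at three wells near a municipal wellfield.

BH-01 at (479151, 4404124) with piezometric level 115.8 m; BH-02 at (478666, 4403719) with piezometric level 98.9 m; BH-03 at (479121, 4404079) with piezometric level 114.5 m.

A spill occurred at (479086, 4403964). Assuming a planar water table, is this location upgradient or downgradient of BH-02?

upgradient

Taking BH-01 as reference: BH-02−BH-01 = (-485, -405, -16.9); BH-03−BH-01 = (-30, -45, -1.3).
Determinant of the coordinate differences = (-485)·(-45) − (-30)·(-405) = 9675.
∂h/∂x = [(-16.9)·(-45) − (-1.3)·(-405)] / 9675 = +0.02419
∂h/∂y = [(-485)·(-1.3) − (-30)·(-16.9)] / 9675 = +0.01276
Head at (479086, 4403964) = 115.8 + (+0.02419)·(-65) + (+0.01276)·(-160) = 112.19 m.
That is higher than the 98.9 m at BH-02, so the point is upgradient.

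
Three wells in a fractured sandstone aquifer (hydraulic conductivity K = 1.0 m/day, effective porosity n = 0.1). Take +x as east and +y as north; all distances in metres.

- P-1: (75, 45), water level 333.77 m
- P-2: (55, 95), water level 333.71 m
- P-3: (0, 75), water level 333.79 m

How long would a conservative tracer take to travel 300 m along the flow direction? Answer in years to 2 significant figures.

With h = a·x + b·y + c and P-1 as origin, the differences give:
  (-20)·a + 50·b = -0.06
  (-75)·a + 30·b = +0.02
Eliminate b (×30 and ×50, subtract): 3150·a = -2.800 → a = ∂h/∂x = -0.0008889
Back-substitute: b = ∂h/∂y = -0.001556.
|∇h| = √(-0.0008889² + -0.001556²) = 0.001792
Seepage velocity v = K·i/n = 1.0 × 0.001792 / 0.1 = 0.01792 m/day.
t = 300 / 0.01792 = 1.674e+04 days = 45.8 years.

46 years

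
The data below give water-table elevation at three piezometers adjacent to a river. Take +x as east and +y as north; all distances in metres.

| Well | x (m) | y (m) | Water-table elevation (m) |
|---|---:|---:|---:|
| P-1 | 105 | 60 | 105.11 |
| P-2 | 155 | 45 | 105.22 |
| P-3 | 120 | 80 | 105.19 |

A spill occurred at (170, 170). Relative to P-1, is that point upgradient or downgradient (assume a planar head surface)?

Differences from P-1: to P-2 (Δx, Δy, Δh) = (50, -15, +0.11); to P-3 = (15, 20, +0.08).
Solve a·Δx + b·Δy = Δh: det = 50·20 − 15·(-15) = 1225.
∂h/∂x = [(+0.11)·20 − (+0.08)·(-15)] / 1225 = +0.002776
∂h/∂y = [50·(+0.08) − 15·(+0.11)] / 1225 = +0.001918
Head at (170, 170) = 105.11 + (+0.002776)·(65) + (+0.001918)·(110) = 105.50 m.
That is higher than the 105.11 m at P-1, so the point is upgradient.

upgradient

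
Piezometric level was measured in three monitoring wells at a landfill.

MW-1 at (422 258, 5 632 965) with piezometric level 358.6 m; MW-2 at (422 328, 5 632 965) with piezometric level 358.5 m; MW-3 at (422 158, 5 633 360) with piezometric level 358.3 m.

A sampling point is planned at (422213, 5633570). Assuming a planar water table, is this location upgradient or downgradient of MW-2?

downgradient

Differences from MW-1: to MW-2 (Δx, Δy, Δh) = (70, 0, -0.1); to MW-3 = (-100, 395, -0.3).
Solve a·Δx + b·Δy = Δh: det = 70·395 − (-100)·0 = 27650.
∂h/∂x = [(-0.1)·395 − (-0.3)·0] / 27650 = -0.001429
∂h/∂y = [70·(-0.3) − (-100)·(-0.1)] / 27650 = -0.001121
Head at (422213, 5633570) = 358.6 + (-0.001429)·(-45) + (-0.001121)·(605) = 357.99 m.
That is lower than the 358.5 m at MW-2, so the point is downgradient.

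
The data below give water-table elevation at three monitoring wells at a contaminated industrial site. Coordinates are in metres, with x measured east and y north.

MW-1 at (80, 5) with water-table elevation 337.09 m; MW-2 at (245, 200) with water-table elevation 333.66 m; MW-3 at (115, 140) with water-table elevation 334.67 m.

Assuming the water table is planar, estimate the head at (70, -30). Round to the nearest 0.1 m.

Differences from MW-1: to MW-2 (Δx, Δy, Δh) = (165, 195, -3.43); to MW-3 = (35, 135, -2.42).
Determinant of the coordinate differences = 165·135 − 35·195 = 15450.
∂h/∂x = [(-3.43)·135 − (-2.42)·195] / 15450 = +0.0005728
∂h/∂y = [165·(-2.42) − 35·(-3.43)] / 15450 = -0.01807
h(70, -30) = 337.09 + (+0.0005728)·(-10) + (-0.01807)·(-35) = 337.09 -0.006 +0.633 = 337.717 m.

337.7 m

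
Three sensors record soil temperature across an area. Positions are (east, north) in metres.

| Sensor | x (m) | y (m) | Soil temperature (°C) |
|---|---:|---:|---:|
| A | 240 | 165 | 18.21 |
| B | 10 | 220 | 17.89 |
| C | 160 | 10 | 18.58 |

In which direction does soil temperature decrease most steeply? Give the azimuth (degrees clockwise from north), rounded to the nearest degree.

With T = a·x + b·y + c and A as origin, the differences give:
  (-230)·a + 55·b = -0.32
  (-80)·a + (-155)·b = +0.37
Eliminate b (×(-155) and ×55, subtract): 40050·a = 29.250 → a = ∂T/∂x = +0.0007303
Back-substitute: b = ∂T/∂y = -0.002764.
Steepest decrease is along −∇f: components (-0.0007303 E, +0.002764 N).
Azimuth = atan2(-0.0007303, +0.002764) = 345.2° ≈ 345°.

345°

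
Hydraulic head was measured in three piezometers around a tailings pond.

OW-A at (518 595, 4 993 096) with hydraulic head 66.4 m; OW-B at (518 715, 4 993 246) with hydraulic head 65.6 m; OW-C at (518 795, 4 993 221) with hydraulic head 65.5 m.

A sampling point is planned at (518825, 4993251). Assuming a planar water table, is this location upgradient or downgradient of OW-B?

downgradient

Taking OW-A as reference: OW-B−OW-A = (120, 150, -0.8); OW-C−OW-A = (200, 125, -0.9).
Determinant of the coordinate differences = 120·125 − 200·150 = -15000.
∂h/∂x = [(-0.8)·125 − (-0.9)·150] / -15000 = -0.002333
∂h/∂y = [120·(-0.9) − 200·(-0.8)] / -15000 = -0.003467
Head at (518825, 4993251) = 66.4 + (-0.002333)·(230) + (-0.003467)·(155) = 65.33 m.
That is lower than the 65.6 m at OW-B, so the point is downgradient.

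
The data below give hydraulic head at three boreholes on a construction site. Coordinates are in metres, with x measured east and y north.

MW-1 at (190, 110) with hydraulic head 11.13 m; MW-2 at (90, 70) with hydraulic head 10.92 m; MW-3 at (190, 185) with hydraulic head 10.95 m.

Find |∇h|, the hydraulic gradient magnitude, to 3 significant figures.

With h = a·x + b·y + c and MW-1 as origin, the differences give:
  (-100)·a + (-40)·b = -0.21
  0·a + 75·b = -0.18
Eliminate b (×75 and ×(-40), subtract): -7500·a = -22.950 → a = ∂h/∂x = +0.003060
Back-substitute: b = ∂h/∂y = -0.002400.
|∇h| = √(0.003060² + -0.002400²) = 0.003889

0.00389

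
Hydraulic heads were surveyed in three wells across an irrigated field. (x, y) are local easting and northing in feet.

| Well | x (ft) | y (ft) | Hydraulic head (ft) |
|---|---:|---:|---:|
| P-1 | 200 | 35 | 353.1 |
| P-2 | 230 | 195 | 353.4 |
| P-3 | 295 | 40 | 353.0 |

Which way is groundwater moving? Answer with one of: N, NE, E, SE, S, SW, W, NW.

SE

Three-point gradient (reference P-1): Δ to P-2 = (30, 160, +0.3), Δ to P-3 = (95, 5, -0.1).
∂h/∂x = -0.001163, ∂h/∂y = +0.002093 (det = -15050).
Flow = −∇h = (+0.001163 east, -0.002093 north), which points southeast.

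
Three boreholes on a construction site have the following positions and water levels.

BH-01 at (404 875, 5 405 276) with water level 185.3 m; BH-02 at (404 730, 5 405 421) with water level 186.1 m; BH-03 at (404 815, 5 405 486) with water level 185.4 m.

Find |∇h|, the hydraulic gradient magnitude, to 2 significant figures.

0.0072

Taking BH-01 as reference: BH-02−BH-01 = (-145, 145, +0.8); BH-03−BH-01 = (-60, 210, +0.1).
Solve a·Δx + b·Δy = Δh: det = (-145)·210 − (-60)·145 = -21750.
∂h/∂x = [(+0.8)·210 − (+0.1)·145] / -21750 = -0.007057
∂h/∂y = [(-145)·(+0.1) − (-60)·(+0.8)] / -21750 = -0.001540
|∇h| = √(-0.007057² + -0.001540²) = 0.007223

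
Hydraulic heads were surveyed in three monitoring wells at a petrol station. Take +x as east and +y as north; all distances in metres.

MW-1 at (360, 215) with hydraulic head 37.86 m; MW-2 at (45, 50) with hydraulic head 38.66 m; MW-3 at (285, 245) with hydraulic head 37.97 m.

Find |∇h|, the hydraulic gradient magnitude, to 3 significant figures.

0.00225

Differences from MW-1: to MW-2 (Δx, Δy, Δh) = (-315, -165, +0.80); to MW-3 = (-75, 30, +0.11).
Solve a·Δx + b·Δy = Δh: det = (-315)·30 − (-75)·(-165) = -21825.
∂h/∂x = [(+0.80)·30 − (+0.11)·(-165)] / -21825 = -0.001931
∂h/∂y = [(-315)·(+0.11) − (-75)·(+0.80)] / -21825 = -0.001162
|∇h| = √(-0.001931² + -0.001162²) = 0.002254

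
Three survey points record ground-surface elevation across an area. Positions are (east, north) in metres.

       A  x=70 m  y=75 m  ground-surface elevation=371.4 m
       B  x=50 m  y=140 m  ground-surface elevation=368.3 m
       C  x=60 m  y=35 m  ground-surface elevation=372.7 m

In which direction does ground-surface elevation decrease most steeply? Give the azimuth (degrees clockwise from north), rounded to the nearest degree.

325°

Differences from A: to B (Δx, Δy, Δh) = (-20, 65, -3.1); to C = (-10, -40, +1.3).
Determinant of the coordinate differences = (-20)·(-40) − (-10)·65 = 1450.
∂z/∂x = [(-3.1)·(-40) − (+1.3)·65] / 1450 = +0.02724
∂z/∂y = [(-20)·(+1.3) − (-10)·(-3.1)] / 1450 = -0.03931
Steepest decrease is along −∇f: components (-0.02724 E, +0.03931 N).
Azimuth = atan2(-0.02724, +0.03931) = 325.3° ≈ 325°.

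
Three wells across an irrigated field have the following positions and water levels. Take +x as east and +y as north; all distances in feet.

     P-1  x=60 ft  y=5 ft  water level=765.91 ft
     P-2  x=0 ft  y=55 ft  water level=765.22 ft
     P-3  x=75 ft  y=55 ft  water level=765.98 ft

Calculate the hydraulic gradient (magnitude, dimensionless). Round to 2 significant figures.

Differences from P-1: to P-2 (Δx, Δy, Δh) = (-60, 50, -0.69); to P-3 = (15, 50, +0.07).
Solve a·Δx + b·Δy = Δh: det = (-60)·50 − 15·50 = -3750.
∂h/∂x = [(-0.69)·50 − (+0.07)·50] / -3750 = +0.01013
∂h/∂y = [(-60)·(+0.07) − 15·(-0.69)] / -3750 = -0.001640
|∇h| = √(0.01013² + -0.001640²) = 0.01026

0.010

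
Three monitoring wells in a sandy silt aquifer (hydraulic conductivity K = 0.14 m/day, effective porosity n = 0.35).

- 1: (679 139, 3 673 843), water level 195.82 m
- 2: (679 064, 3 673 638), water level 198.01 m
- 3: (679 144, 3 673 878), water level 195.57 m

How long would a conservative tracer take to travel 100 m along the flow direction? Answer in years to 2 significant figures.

Taking 1 as reference: 2−1 = (-75, -205, +2.19); 3−1 = (5, 35, -0.25).
Solve a·Δx + b·Δy = Δh: det = (-75)·35 − 5·(-205) = -1600.
∂h/∂x = [(+2.19)·35 − (-0.25)·(-205)] / -1600 = -0.01587
∂h/∂y = [(-75)·(-0.25) − 5·(+2.19)] / -1600 = -0.004875
|∇h| = √(-0.01587² + -0.004875²) = 0.0166
Seepage velocity v = K·i/n = 0.14 × 0.0166 / 0.35 = 0.00664 m/day.
t = 100 / 0.00664 = 1.506e+04 days = 41.2 years.

41 years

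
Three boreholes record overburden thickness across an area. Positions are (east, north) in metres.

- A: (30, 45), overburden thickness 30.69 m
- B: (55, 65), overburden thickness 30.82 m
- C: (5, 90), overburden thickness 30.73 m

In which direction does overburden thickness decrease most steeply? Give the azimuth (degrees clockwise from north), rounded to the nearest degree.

230°

With d = a·x + b·y + c and A as origin, the differences give:
  25·a + 20·b = +0.13
  (-25)·a + 45·b = +0.04
Eliminate b (×45 and ×20, subtract): 1625·a = 5.050 → a = ∂d/∂x = +0.003108
Back-substitute: b = ∂d/∂y = +0.002615.
Steepest decrease is along −∇f: components (-0.003108 E, -0.002615 N).
Azimuth = atan2(-0.003108, -0.002615) = 229.9° ≈ 230°.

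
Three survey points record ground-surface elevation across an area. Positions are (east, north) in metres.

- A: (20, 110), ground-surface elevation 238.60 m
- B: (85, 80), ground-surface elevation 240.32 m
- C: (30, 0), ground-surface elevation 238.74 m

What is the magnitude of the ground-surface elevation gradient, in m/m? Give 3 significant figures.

0.0270 m/m

Differences from A: to B (Δx, Δy, Δh) = (65, -30, +1.72); to C = (10, -110, +0.14).
Solve a·Δx + b·Δy = Δz: det = 65·(-110) − 10·(-30) = -6850.
∂z/∂x = [(+1.72)·(-110) − (+0.14)·(-30)] / -6850 = +0.02701
∂z/∂y = [65·(+0.14) − 10·(+1.72)] / -6850 = +0.001182
|∇f| = √(0.02701² + 0.001182²) = 0.02704 m/m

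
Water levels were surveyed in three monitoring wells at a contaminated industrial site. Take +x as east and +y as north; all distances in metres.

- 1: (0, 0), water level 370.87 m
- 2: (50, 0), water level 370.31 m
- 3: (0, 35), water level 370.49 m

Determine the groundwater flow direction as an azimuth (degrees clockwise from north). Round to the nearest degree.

∂h/∂x = (370.31 − 370.87) / (50 − 0) = -0.01120
∂h/∂y = (370.49 − 370.87) / (35 − 0) = -0.01086
Flow direction (−∇h) has components (+0.01120 E, +0.01086 N).
Azimuth = atan2(E, N) = atan2(+0.01120, +0.01086) = 45.9° ≈ 046°.

046°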